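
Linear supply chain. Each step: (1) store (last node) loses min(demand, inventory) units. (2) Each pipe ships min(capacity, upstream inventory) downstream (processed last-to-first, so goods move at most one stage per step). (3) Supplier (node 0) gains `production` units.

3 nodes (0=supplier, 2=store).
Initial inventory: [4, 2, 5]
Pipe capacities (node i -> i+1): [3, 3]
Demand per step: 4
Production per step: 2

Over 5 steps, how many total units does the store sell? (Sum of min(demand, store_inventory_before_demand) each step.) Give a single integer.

Step 1: sold=4 (running total=4) -> [3 3 3]
Step 2: sold=3 (running total=7) -> [2 3 3]
Step 3: sold=3 (running total=10) -> [2 2 3]
Step 4: sold=3 (running total=13) -> [2 2 2]
Step 5: sold=2 (running total=15) -> [2 2 2]

Answer: 15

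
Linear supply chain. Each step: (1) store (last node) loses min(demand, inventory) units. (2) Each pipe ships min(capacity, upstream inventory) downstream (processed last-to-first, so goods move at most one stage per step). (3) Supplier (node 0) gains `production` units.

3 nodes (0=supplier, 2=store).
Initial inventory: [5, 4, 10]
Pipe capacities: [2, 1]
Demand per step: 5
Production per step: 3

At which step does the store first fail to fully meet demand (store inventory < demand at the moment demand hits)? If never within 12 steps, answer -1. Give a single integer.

Step 1: demand=5,sold=5 ship[1->2]=1 ship[0->1]=2 prod=3 -> [6 5 6]
Step 2: demand=5,sold=5 ship[1->2]=1 ship[0->1]=2 prod=3 -> [7 6 2]
Step 3: demand=5,sold=2 ship[1->2]=1 ship[0->1]=2 prod=3 -> [8 7 1]
Step 4: demand=5,sold=1 ship[1->2]=1 ship[0->1]=2 prod=3 -> [9 8 1]
Step 5: demand=5,sold=1 ship[1->2]=1 ship[0->1]=2 prod=3 -> [10 9 1]
Step 6: demand=5,sold=1 ship[1->2]=1 ship[0->1]=2 prod=3 -> [11 10 1]
Step 7: demand=5,sold=1 ship[1->2]=1 ship[0->1]=2 prod=3 -> [12 11 1]
Step 8: demand=5,sold=1 ship[1->2]=1 ship[0->1]=2 prod=3 -> [13 12 1]
Step 9: demand=5,sold=1 ship[1->2]=1 ship[0->1]=2 prod=3 -> [14 13 1]
Step 10: demand=5,sold=1 ship[1->2]=1 ship[0->1]=2 prod=3 -> [15 14 1]
Step 11: demand=5,sold=1 ship[1->2]=1 ship[0->1]=2 prod=3 -> [16 15 1]
Step 12: demand=5,sold=1 ship[1->2]=1 ship[0->1]=2 prod=3 -> [17 16 1]
First stockout at step 3

3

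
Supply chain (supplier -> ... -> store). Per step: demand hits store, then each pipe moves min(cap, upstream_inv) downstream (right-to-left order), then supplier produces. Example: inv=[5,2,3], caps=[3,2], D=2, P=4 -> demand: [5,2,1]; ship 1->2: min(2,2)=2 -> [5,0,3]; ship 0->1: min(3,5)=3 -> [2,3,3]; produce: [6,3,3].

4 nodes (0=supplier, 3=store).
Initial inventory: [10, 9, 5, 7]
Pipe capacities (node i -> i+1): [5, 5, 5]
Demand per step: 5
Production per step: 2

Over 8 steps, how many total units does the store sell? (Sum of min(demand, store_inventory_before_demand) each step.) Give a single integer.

Step 1: sold=5 (running total=5) -> [7 9 5 7]
Step 2: sold=5 (running total=10) -> [4 9 5 7]
Step 3: sold=5 (running total=15) -> [2 8 5 7]
Step 4: sold=5 (running total=20) -> [2 5 5 7]
Step 5: sold=5 (running total=25) -> [2 2 5 7]
Step 6: sold=5 (running total=30) -> [2 2 2 7]
Step 7: sold=5 (running total=35) -> [2 2 2 4]
Step 8: sold=4 (running total=39) -> [2 2 2 2]

Answer: 39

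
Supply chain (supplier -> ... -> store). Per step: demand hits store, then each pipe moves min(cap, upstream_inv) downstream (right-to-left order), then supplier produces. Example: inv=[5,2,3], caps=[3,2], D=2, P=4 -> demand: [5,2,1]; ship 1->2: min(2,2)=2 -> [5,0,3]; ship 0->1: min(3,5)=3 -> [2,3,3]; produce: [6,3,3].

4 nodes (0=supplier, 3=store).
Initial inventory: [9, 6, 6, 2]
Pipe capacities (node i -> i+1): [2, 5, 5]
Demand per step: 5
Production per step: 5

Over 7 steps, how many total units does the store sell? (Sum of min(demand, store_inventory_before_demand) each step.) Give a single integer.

Step 1: sold=2 (running total=2) -> [12 3 6 5]
Step 2: sold=5 (running total=7) -> [15 2 4 5]
Step 3: sold=5 (running total=12) -> [18 2 2 4]
Step 4: sold=4 (running total=16) -> [21 2 2 2]
Step 5: sold=2 (running total=18) -> [24 2 2 2]
Step 6: sold=2 (running total=20) -> [27 2 2 2]
Step 7: sold=2 (running total=22) -> [30 2 2 2]

Answer: 22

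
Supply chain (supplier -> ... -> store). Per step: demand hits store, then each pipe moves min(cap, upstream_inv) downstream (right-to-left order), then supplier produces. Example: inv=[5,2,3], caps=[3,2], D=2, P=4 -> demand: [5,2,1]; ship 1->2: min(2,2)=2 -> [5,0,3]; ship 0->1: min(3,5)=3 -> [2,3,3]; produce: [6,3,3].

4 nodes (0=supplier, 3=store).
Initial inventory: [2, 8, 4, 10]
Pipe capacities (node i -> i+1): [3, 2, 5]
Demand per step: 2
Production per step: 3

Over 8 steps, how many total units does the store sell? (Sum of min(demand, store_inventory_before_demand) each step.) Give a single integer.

Answer: 16

Derivation:
Step 1: sold=2 (running total=2) -> [3 8 2 12]
Step 2: sold=2 (running total=4) -> [3 9 2 12]
Step 3: sold=2 (running total=6) -> [3 10 2 12]
Step 4: sold=2 (running total=8) -> [3 11 2 12]
Step 5: sold=2 (running total=10) -> [3 12 2 12]
Step 6: sold=2 (running total=12) -> [3 13 2 12]
Step 7: sold=2 (running total=14) -> [3 14 2 12]
Step 8: sold=2 (running total=16) -> [3 15 2 12]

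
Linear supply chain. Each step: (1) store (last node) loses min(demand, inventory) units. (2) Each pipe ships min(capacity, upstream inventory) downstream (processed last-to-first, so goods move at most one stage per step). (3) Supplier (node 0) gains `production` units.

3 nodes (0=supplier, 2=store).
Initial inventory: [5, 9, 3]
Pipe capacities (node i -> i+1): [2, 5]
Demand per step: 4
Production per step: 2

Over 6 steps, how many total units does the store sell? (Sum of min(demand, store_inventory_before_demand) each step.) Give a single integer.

Step 1: sold=3 (running total=3) -> [5 6 5]
Step 2: sold=4 (running total=7) -> [5 3 6]
Step 3: sold=4 (running total=11) -> [5 2 5]
Step 4: sold=4 (running total=15) -> [5 2 3]
Step 5: sold=3 (running total=18) -> [5 2 2]
Step 6: sold=2 (running total=20) -> [5 2 2]

Answer: 20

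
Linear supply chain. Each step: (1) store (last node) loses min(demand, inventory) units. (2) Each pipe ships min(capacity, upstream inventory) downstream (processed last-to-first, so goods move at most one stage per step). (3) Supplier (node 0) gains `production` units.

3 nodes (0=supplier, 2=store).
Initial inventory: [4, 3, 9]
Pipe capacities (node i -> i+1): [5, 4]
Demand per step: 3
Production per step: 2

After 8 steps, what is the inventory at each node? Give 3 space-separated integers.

Step 1: demand=3,sold=3 ship[1->2]=3 ship[0->1]=4 prod=2 -> inv=[2 4 9]
Step 2: demand=3,sold=3 ship[1->2]=4 ship[0->1]=2 prod=2 -> inv=[2 2 10]
Step 3: demand=3,sold=3 ship[1->2]=2 ship[0->1]=2 prod=2 -> inv=[2 2 9]
Step 4: demand=3,sold=3 ship[1->2]=2 ship[0->1]=2 prod=2 -> inv=[2 2 8]
Step 5: demand=3,sold=3 ship[1->2]=2 ship[0->1]=2 prod=2 -> inv=[2 2 7]
Step 6: demand=3,sold=3 ship[1->2]=2 ship[0->1]=2 prod=2 -> inv=[2 2 6]
Step 7: demand=3,sold=3 ship[1->2]=2 ship[0->1]=2 prod=2 -> inv=[2 2 5]
Step 8: demand=3,sold=3 ship[1->2]=2 ship[0->1]=2 prod=2 -> inv=[2 2 4]

2 2 4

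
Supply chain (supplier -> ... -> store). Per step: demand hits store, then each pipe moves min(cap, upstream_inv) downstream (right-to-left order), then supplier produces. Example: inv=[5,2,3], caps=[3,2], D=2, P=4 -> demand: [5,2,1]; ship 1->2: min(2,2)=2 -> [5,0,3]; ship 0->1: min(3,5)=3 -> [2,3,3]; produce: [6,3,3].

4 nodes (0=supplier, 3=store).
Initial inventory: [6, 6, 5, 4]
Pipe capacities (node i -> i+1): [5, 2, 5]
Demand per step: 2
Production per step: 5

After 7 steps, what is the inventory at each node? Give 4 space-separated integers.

Step 1: demand=2,sold=2 ship[2->3]=5 ship[1->2]=2 ship[0->1]=5 prod=5 -> inv=[6 9 2 7]
Step 2: demand=2,sold=2 ship[2->3]=2 ship[1->2]=2 ship[0->1]=5 prod=5 -> inv=[6 12 2 7]
Step 3: demand=2,sold=2 ship[2->3]=2 ship[1->2]=2 ship[0->1]=5 prod=5 -> inv=[6 15 2 7]
Step 4: demand=2,sold=2 ship[2->3]=2 ship[1->2]=2 ship[0->1]=5 prod=5 -> inv=[6 18 2 7]
Step 5: demand=2,sold=2 ship[2->3]=2 ship[1->2]=2 ship[0->1]=5 prod=5 -> inv=[6 21 2 7]
Step 6: demand=2,sold=2 ship[2->3]=2 ship[1->2]=2 ship[0->1]=5 prod=5 -> inv=[6 24 2 7]
Step 7: demand=2,sold=2 ship[2->3]=2 ship[1->2]=2 ship[0->1]=5 prod=5 -> inv=[6 27 2 7]

6 27 2 7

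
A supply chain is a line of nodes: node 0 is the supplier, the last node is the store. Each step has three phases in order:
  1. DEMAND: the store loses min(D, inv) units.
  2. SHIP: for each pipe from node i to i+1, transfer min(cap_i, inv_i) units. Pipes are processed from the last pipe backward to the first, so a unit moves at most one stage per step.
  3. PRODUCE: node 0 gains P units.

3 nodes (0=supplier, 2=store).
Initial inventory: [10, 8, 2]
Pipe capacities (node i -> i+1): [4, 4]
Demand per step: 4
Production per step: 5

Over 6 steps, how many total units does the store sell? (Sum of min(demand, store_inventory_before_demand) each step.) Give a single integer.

Answer: 22

Derivation:
Step 1: sold=2 (running total=2) -> [11 8 4]
Step 2: sold=4 (running total=6) -> [12 8 4]
Step 3: sold=4 (running total=10) -> [13 8 4]
Step 4: sold=4 (running total=14) -> [14 8 4]
Step 5: sold=4 (running total=18) -> [15 8 4]
Step 6: sold=4 (running total=22) -> [16 8 4]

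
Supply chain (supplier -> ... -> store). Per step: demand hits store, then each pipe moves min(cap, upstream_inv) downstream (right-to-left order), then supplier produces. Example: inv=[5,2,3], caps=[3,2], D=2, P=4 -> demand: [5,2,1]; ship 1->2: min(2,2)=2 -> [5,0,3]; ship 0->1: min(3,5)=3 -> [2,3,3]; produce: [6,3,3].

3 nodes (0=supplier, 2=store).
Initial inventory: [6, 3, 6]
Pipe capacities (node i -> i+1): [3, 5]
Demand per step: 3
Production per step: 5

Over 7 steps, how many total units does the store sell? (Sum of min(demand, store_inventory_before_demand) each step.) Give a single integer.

Answer: 21

Derivation:
Step 1: sold=3 (running total=3) -> [8 3 6]
Step 2: sold=3 (running total=6) -> [10 3 6]
Step 3: sold=3 (running total=9) -> [12 3 6]
Step 4: sold=3 (running total=12) -> [14 3 6]
Step 5: sold=3 (running total=15) -> [16 3 6]
Step 6: sold=3 (running total=18) -> [18 3 6]
Step 7: sold=3 (running total=21) -> [20 3 6]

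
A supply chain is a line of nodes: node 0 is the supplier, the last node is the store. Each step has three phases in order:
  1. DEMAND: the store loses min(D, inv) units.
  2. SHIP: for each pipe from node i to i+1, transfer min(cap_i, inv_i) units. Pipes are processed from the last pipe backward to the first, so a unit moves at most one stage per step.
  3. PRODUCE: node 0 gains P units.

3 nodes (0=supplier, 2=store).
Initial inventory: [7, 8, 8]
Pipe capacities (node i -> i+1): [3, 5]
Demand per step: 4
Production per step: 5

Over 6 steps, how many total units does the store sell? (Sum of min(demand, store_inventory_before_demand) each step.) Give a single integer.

Step 1: sold=4 (running total=4) -> [9 6 9]
Step 2: sold=4 (running total=8) -> [11 4 10]
Step 3: sold=4 (running total=12) -> [13 3 10]
Step 4: sold=4 (running total=16) -> [15 3 9]
Step 5: sold=4 (running total=20) -> [17 3 8]
Step 6: sold=4 (running total=24) -> [19 3 7]

Answer: 24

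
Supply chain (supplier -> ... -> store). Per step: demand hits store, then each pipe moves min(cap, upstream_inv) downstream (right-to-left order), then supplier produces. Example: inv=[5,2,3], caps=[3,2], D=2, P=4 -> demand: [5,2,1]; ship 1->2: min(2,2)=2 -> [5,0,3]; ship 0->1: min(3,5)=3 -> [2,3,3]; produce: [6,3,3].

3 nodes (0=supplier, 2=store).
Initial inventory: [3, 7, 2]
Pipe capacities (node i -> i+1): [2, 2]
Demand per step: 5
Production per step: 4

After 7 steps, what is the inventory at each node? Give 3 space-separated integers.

Step 1: demand=5,sold=2 ship[1->2]=2 ship[0->1]=2 prod=4 -> inv=[5 7 2]
Step 2: demand=5,sold=2 ship[1->2]=2 ship[0->1]=2 prod=4 -> inv=[7 7 2]
Step 3: demand=5,sold=2 ship[1->2]=2 ship[0->1]=2 prod=4 -> inv=[9 7 2]
Step 4: demand=5,sold=2 ship[1->2]=2 ship[0->1]=2 prod=4 -> inv=[11 7 2]
Step 5: demand=5,sold=2 ship[1->2]=2 ship[0->1]=2 prod=4 -> inv=[13 7 2]
Step 6: demand=5,sold=2 ship[1->2]=2 ship[0->1]=2 prod=4 -> inv=[15 7 2]
Step 7: demand=5,sold=2 ship[1->2]=2 ship[0->1]=2 prod=4 -> inv=[17 7 2]

17 7 2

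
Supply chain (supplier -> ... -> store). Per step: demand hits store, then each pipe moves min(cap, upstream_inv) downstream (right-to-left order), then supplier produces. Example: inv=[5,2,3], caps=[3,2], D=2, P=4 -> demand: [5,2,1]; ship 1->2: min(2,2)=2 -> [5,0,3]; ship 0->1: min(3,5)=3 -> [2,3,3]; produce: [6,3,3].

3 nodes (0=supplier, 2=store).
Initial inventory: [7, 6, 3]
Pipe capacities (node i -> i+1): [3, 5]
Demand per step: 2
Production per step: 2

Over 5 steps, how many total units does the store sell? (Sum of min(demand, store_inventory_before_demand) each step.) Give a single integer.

Step 1: sold=2 (running total=2) -> [6 4 6]
Step 2: sold=2 (running total=4) -> [5 3 8]
Step 3: sold=2 (running total=6) -> [4 3 9]
Step 4: sold=2 (running total=8) -> [3 3 10]
Step 5: sold=2 (running total=10) -> [2 3 11]

Answer: 10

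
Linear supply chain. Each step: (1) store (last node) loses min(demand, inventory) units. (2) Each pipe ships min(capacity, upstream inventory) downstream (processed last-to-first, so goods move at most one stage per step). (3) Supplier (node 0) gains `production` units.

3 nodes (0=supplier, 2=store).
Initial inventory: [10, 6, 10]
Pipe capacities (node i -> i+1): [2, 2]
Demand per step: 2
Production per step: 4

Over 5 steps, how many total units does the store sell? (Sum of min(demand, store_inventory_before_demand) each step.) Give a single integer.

Step 1: sold=2 (running total=2) -> [12 6 10]
Step 2: sold=2 (running total=4) -> [14 6 10]
Step 3: sold=2 (running total=6) -> [16 6 10]
Step 4: sold=2 (running total=8) -> [18 6 10]
Step 5: sold=2 (running total=10) -> [20 6 10]

Answer: 10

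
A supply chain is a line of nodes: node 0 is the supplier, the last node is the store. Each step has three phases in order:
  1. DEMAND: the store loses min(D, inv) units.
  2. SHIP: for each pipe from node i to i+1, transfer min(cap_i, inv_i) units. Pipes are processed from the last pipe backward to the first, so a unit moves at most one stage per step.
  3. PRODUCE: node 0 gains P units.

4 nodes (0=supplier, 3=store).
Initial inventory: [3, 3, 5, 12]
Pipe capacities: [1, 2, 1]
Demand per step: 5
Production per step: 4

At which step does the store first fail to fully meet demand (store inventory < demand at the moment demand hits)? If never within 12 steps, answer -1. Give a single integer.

Step 1: demand=5,sold=5 ship[2->3]=1 ship[1->2]=2 ship[0->1]=1 prod=4 -> [6 2 6 8]
Step 2: demand=5,sold=5 ship[2->3]=1 ship[1->2]=2 ship[0->1]=1 prod=4 -> [9 1 7 4]
Step 3: demand=5,sold=4 ship[2->3]=1 ship[1->2]=1 ship[0->1]=1 prod=4 -> [12 1 7 1]
Step 4: demand=5,sold=1 ship[2->3]=1 ship[1->2]=1 ship[0->1]=1 prod=4 -> [15 1 7 1]
Step 5: demand=5,sold=1 ship[2->3]=1 ship[1->2]=1 ship[0->1]=1 prod=4 -> [18 1 7 1]
Step 6: demand=5,sold=1 ship[2->3]=1 ship[1->2]=1 ship[0->1]=1 prod=4 -> [21 1 7 1]
Step 7: demand=5,sold=1 ship[2->3]=1 ship[1->2]=1 ship[0->1]=1 prod=4 -> [24 1 7 1]
Step 8: demand=5,sold=1 ship[2->3]=1 ship[1->2]=1 ship[0->1]=1 prod=4 -> [27 1 7 1]
Step 9: demand=5,sold=1 ship[2->3]=1 ship[1->2]=1 ship[0->1]=1 prod=4 -> [30 1 7 1]
Step 10: demand=5,sold=1 ship[2->3]=1 ship[1->2]=1 ship[0->1]=1 prod=4 -> [33 1 7 1]
Step 11: demand=5,sold=1 ship[2->3]=1 ship[1->2]=1 ship[0->1]=1 prod=4 -> [36 1 7 1]
Step 12: demand=5,sold=1 ship[2->3]=1 ship[1->2]=1 ship[0->1]=1 prod=4 -> [39 1 7 1]
First stockout at step 3

3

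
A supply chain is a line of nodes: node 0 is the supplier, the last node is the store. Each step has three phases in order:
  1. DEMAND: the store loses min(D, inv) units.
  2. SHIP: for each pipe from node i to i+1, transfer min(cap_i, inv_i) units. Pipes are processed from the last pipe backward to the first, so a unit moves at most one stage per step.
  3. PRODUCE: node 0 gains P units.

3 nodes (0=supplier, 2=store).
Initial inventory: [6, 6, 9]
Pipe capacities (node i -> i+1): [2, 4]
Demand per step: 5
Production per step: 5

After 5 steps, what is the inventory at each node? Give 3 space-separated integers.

Step 1: demand=5,sold=5 ship[1->2]=4 ship[0->1]=2 prod=5 -> inv=[9 4 8]
Step 2: demand=5,sold=5 ship[1->2]=4 ship[0->1]=2 prod=5 -> inv=[12 2 7]
Step 3: demand=5,sold=5 ship[1->2]=2 ship[0->1]=2 prod=5 -> inv=[15 2 4]
Step 4: demand=5,sold=4 ship[1->2]=2 ship[0->1]=2 prod=5 -> inv=[18 2 2]
Step 5: demand=5,sold=2 ship[1->2]=2 ship[0->1]=2 prod=5 -> inv=[21 2 2]

21 2 2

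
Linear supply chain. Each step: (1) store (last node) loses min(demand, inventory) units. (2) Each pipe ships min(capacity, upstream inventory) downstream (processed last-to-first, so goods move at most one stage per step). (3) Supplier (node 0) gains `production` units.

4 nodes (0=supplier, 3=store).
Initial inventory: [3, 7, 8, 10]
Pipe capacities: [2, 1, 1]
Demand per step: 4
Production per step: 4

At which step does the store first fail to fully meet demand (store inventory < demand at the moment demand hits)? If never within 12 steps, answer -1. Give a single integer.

Step 1: demand=4,sold=4 ship[2->3]=1 ship[1->2]=1 ship[0->1]=2 prod=4 -> [5 8 8 7]
Step 2: demand=4,sold=4 ship[2->3]=1 ship[1->2]=1 ship[0->1]=2 prod=4 -> [7 9 8 4]
Step 3: demand=4,sold=4 ship[2->3]=1 ship[1->2]=1 ship[0->1]=2 prod=4 -> [9 10 8 1]
Step 4: demand=4,sold=1 ship[2->3]=1 ship[1->2]=1 ship[0->1]=2 prod=4 -> [11 11 8 1]
Step 5: demand=4,sold=1 ship[2->3]=1 ship[1->2]=1 ship[0->1]=2 prod=4 -> [13 12 8 1]
Step 6: demand=4,sold=1 ship[2->3]=1 ship[1->2]=1 ship[0->1]=2 prod=4 -> [15 13 8 1]
Step 7: demand=4,sold=1 ship[2->3]=1 ship[1->2]=1 ship[0->1]=2 prod=4 -> [17 14 8 1]
Step 8: demand=4,sold=1 ship[2->3]=1 ship[1->2]=1 ship[0->1]=2 prod=4 -> [19 15 8 1]
Step 9: demand=4,sold=1 ship[2->3]=1 ship[1->2]=1 ship[0->1]=2 prod=4 -> [21 16 8 1]
Step 10: demand=4,sold=1 ship[2->3]=1 ship[1->2]=1 ship[0->1]=2 prod=4 -> [23 17 8 1]
Step 11: demand=4,sold=1 ship[2->3]=1 ship[1->2]=1 ship[0->1]=2 prod=4 -> [25 18 8 1]
Step 12: demand=4,sold=1 ship[2->3]=1 ship[1->2]=1 ship[0->1]=2 prod=4 -> [27 19 8 1]
First stockout at step 4

4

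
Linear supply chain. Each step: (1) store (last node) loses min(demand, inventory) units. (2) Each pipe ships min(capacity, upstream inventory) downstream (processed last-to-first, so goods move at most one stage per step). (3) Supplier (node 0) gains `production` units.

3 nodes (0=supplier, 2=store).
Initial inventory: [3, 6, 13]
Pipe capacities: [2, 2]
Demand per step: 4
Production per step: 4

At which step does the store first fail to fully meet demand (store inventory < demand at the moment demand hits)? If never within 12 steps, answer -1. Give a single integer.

Step 1: demand=4,sold=4 ship[1->2]=2 ship[0->1]=2 prod=4 -> [5 6 11]
Step 2: demand=4,sold=4 ship[1->2]=2 ship[0->1]=2 prod=4 -> [7 6 9]
Step 3: demand=4,sold=4 ship[1->2]=2 ship[0->1]=2 prod=4 -> [9 6 7]
Step 4: demand=4,sold=4 ship[1->2]=2 ship[0->1]=2 prod=4 -> [11 6 5]
Step 5: demand=4,sold=4 ship[1->2]=2 ship[0->1]=2 prod=4 -> [13 6 3]
Step 6: demand=4,sold=3 ship[1->2]=2 ship[0->1]=2 prod=4 -> [15 6 2]
Step 7: demand=4,sold=2 ship[1->2]=2 ship[0->1]=2 prod=4 -> [17 6 2]
Step 8: demand=4,sold=2 ship[1->2]=2 ship[0->1]=2 prod=4 -> [19 6 2]
Step 9: demand=4,sold=2 ship[1->2]=2 ship[0->1]=2 prod=4 -> [21 6 2]
Step 10: demand=4,sold=2 ship[1->2]=2 ship[0->1]=2 prod=4 -> [23 6 2]
Step 11: demand=4,sold=2 ship[1->2]=2 ship[0->1]=2 prod=4 -> [25 6 2]
Step 12: demand=4,sold=2 ship[1->2]=2 ship[0->1]=2 prod=4 -> [27 6 2]
First stockout at step 6

6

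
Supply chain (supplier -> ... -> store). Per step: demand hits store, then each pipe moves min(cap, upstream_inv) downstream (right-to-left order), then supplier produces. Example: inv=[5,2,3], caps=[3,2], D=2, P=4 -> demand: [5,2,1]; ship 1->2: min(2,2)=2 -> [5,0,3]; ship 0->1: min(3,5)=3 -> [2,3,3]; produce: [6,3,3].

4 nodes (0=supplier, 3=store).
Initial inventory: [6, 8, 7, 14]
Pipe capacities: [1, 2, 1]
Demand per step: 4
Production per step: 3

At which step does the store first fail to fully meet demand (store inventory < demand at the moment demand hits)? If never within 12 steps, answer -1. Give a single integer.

Step 1: demand=4,sold=4 ship[2->3]=1 ship[1->2]=2 ship[0->1]=1 prod=3 -> [8 7 8 11]
Step 2: demand=4,sold=4 ship[2->3]=1 ship[1->2]=2 ship[0->1]=1 prod=3 -> [10 6 9 8]
Step 3: demand=4,sold=4 ship[2->3]=1 ship[1->2]=2 ship[0->1]=1 prod=3 -> [12 5 10 5]
Step 4: demand=4,sold=4 ship[2->3]=1 ship[1->2]=2 ship[0->1]=1 prod=3 -> [14 4 11 2]
Step 5: demand=4,sold=2 ship[2->3]=1 ship[1->2]=2 ship[0->1]=1 prod=3 -> [16 3 12 1]
Step 6: demand=4,sold=1 ship[2->3]=1 ship[1->2]=2 ship[0->1]=1 prod=3 -> [18 2 13 1]
Step 7: demand=4,sold=1 ship[2->3]=1 ship[1->2]=2 ship[0->1]=1 prod=3 -> [20 1 14 1]
Step 8: demand=4,sold=1 ship[2->3]=1 ship[1->2]=1 ship[0->1]=1 prod=3 -> [22 1 14 1]
Step 9: demand=4,sold=1 ship[2->3]=1 ship[1->2]=1 ship[0->1]=1 prod=3 -> [24 1 14 1]
Step 10: demand=4,sold=1 ship[2->3]=1 ship[1->2]=1 ship[0->1]=1 prod=3 -> [26 1 14 1]
Step 11: demand=4,sold=1 ship[2->3]=1 ship[1->2]=1 ship[0->1]=1 prod=3 -> [28 1 14 1]
Step 12: demand=4,sold=1 ship[2->3]=1 ship[1->2]=1 ship[0->1]=1 prod=3 -> [30 1 14 1]
First stockout at step 5

5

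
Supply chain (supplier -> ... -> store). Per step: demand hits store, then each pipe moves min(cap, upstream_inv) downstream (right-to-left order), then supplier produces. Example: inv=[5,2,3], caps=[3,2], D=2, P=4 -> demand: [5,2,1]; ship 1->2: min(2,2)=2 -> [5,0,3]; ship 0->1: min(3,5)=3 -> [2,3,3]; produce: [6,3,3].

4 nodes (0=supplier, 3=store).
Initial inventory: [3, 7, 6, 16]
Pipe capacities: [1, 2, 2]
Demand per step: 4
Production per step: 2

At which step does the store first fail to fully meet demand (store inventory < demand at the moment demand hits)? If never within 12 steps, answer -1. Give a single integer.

Step 1: demand=4,sold=4 ship[2->3]=2 ship[1->2]=2 ship[0->1]=1 prod=2 -> [4 6 6 14]
Step 2: demand=4,sold=4 ship[2->3]=2 ship[1->2]=2 ship[0->1]=1 prod=2 -> [5 5 6 12]
Step 3: demand=4,sold=4 ship[2->3]=2 ship[1->2]=2 ship[0->1]=1 prod=2 -> [6 4 6 10]
Step 4: demand=4,sold=4 ship[2->3]=2 ship[1->2]=2 ship[0->1]=1 prod=2 -> [7 3 6 8]
Step 5: demand=4,sold=4 ship[2->3]=2 ship[1->2]=2 ship[0->1]=1 prod=2 -> [8 2 6 6]
Step 6: demand=4,sold=4 ship[2->3]=2 ship[1->2]=2 ship[0->1]=1 prod=2 -> [9 1 6 4]
Step 7: demand=4,sold=4 ship[2->3]=2 ship[1->2]=1 ship[0->1]=1 prod=2 -> [10 1 5 2]
Step 8: demand=4,sold=2 ship[2->3]=2 ship[1->2]=1 ship[0->1]=1 prod=2 -> [11 1 4 2]
Step 9: demand=4,sold=2 ship[2->3]=2 ship[1->2]=1 ship[0->1]=1 prod=2 -> [12 1 3 2]
Step 10: demand=4,sold=2 ship[2->3]=2 ship[1->2]=1 ship[0->1]=1 prod=2 -> [13 1 2 2]
Step 11: demand=4,sold=2 ship[2->3]=2 ship[1->2]=1 ship[0->1]=1 prod=2 -> [14 1 1 2]
Step 12: demand=4,sold=2 ship[2->3]=1 ship[1->2]=1 ship[0->1]=1 prod=2 -> [15 1 1 1]
First stockout at step 8

8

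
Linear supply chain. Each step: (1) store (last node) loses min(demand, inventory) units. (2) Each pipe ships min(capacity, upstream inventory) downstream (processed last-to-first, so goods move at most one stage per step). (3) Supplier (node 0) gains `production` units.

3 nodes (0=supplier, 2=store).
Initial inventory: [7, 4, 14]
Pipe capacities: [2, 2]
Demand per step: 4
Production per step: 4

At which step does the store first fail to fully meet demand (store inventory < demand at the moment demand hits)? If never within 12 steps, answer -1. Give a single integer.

Step 1: demand=4,sold=4 ship[1->2]=2 ship[0->1]=2 prod=4 -> [9 4 12]
Step 2: demand=4,sold=4 ship[1->2]=2 ship[0->1]=2 prod=4 -> [11 4 10]
Step 3: demand=4,sold=4 ship[1->2]=2 ship[0->1]=2 prod=4 -> [13 4 8]
Step 4: demand=4,sold=4 ship[1->2]=2 ship[0->1]=2 prod=4 -> [15 4 6]
Step 5: demand=4,sold=4 ship[1->2]=2 ship[0->1]=2 prod=4 -> [17 4 4]
Step 6: demand=4,sold=4 ship[1->2]=2 ship[0->1]=2 prod=4 -> [19 4 2]
Step 7: demand=4,sold=2 ship[1->2]=2 ship[0->1]=2 prod=4 -> [21 4 2]
Step 8: demand=4,sold=2 ship[1->2]=2 ship[0->1]=2 prod=4 -> [23 4 2]
Step 9: demand=4,sold=2 ship[1->2]=2 ship[0->1]=2 prod=4 -> [25 4 2]
Step 10: demand=4,sold=2 ship[1->2]=2 ship[0->1]=2 prod=4 -> [27 4 2]
Step 11: demand=4,sold=2 ship[1->2]=2 ship[0->1]=2 prod=4 -> [29 4 2]
Step 12: demand=4,sold=2 ship[1->2]=2 ship[0->1]=2 prod=4 -> [31 4 2]
First stockout at step 7

7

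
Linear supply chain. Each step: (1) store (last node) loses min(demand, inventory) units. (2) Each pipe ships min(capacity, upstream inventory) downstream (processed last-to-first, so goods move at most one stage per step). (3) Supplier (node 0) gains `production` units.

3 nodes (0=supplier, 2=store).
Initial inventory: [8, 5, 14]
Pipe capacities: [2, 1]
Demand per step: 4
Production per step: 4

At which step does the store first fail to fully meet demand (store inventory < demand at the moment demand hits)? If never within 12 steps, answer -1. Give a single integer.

Step 1: demand=4,sold=4 ship[1->2]=1 ship[0->1]=2 prod=4 -> [10 6 11]
Step 2: demand=4,sold=4 ship[1->2]=1 ship[0->1]=2 prod=4 -> [12 7 8]
Step 3: demand=4,sold=4 ship[1->2]=1 ship[0->1]=2 prod=4 -> [14 8 5]
Step 4: demand=4,sold=4 ship[1->2]=1 ship[0->1]=2 prod=4 -> [16 9 2]
Step 5: demand=4,sold=2 ship[1->2]=1 ship[0->1]=2 prod=4 -> [18 10 1]
Step 6: demand=4,sold=1 ship[1->2]=1 ship[0->1]=2 prod=4 -> [20 11 1]
Step 7: demand=4,sold=1 ship[1->2]=1 ship[0->1]=2 prod=4 -> [22 12 1]
Step 8: demand=4,sold=1 ship[1->2]=1 ship[0->1]=2 prod=4 -> [24 13 1]
Step 9: demand=4,sold=1 ship[1->2]=1 ship[0->1]=2 prod=4 -> [26 14 1]
Step 10: demand=4,sold=1 ship[1->2]=1 ship[0->1]=2 prod=4 -> [28 15 1]
Step 11: demand=4,sold=1 ship[1->2]=1 ship[0->1]=2 prod=4 -> [30 16 1]
Step 12: demand=4,sold=1 ship[1->2]=1 ship[0->1]=2 prod=4 -> [32 17 1]
First stockout at step 5

5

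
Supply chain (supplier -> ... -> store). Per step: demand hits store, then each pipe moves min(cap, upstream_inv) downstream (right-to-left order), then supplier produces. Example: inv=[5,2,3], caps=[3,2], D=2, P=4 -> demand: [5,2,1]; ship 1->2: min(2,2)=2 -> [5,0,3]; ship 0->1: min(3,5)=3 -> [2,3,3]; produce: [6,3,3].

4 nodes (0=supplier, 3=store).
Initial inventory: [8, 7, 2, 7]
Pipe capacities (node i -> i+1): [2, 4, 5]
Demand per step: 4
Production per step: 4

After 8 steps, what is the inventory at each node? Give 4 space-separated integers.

Step 1: demand=4,sold=4 ship[2->3]=2 ship[1->2]=4 ship[0->1]=2 prod=4 -> inv=[10 5 4 5]
Step 2: demand=4,sold=4 ship[2->3]=4 ship[1->2]=4 ship[0->1]=2 prod=4 -> inv=[12 3 4 5]
Step 3: demand=4,sold=4 ship[2->3]=4 ship[1->2]=3 ship[0->1]=2 prod=4 -> inv=[14 2 3 5]
Step 4: demand=4,sold=4 ship[2->3]=3 ship[1->2]=2 ship[0->1]=2 prod=4 -> inv=[16 2 2 4]
Step 5: demand=4,sold=4 ship[2->3]=2 ship[1->2]=2 ship[0->1]=2 prod=4 -> inv=[18 2 2 2]
Step 6: demand=4,sold=2 ship[2->3]=2 ship[1->2]=2 ship[0->1]=2 prod=4 -> inv=[20 2 2 2]
Step 7: demand=4,sold=2 ship[2->3]=2 ship[1->2]=2 ship[0->1]=2 prod=4 -> inv=[22 2 2 2]
Step 8: demand=4,sold=2 ship[2->3]=2 ship[1->2]=2 ship[0->1]=2 prod=4 -> inv=[24 2 2 2]

24 2 2 2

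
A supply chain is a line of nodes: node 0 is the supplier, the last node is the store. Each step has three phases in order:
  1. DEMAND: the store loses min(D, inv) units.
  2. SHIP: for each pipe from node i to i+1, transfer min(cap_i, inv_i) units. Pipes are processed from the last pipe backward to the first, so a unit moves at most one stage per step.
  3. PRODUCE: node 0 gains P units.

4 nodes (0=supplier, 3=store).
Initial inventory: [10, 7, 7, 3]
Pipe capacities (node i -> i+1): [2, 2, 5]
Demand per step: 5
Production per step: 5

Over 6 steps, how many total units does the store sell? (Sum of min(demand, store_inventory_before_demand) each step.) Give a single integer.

Answer: 18

Derivation:
Step 1: sold=3 (running total=3) -> [13 7 4 5]
Step 2: sold=5 (running total=8) -> [16 7 2 4]
Step 3: sold=4 (running total=12) -> [19 7 2 2]
Step 4: sold=2 (running total=14) -> [22 7 2 2]
Step 5: sold=2 (running total=16) -> [25 7 2 2]
Step 6: sold=2 (running total=18) -> [28 7 2 2]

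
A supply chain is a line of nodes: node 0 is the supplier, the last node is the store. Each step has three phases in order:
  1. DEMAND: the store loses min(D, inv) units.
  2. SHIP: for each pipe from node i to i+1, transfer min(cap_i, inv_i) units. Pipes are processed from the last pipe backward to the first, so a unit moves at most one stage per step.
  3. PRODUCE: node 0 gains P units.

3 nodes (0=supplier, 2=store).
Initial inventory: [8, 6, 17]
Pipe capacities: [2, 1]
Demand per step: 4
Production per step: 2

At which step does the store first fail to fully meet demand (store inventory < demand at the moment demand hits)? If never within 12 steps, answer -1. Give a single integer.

Step 1: demand=4,sold=4 ship[1->2]=1 ship[0->1]=2 prod=2 -> [8 7 14]
Step 2: demand=4,sold=4 ship[1->2]=1 ship[0->1]=2 prod=2 -> [8 8 11]
Step 3: demand=4,sold=4 ship[1->2]=1 ship[0->1]=2 prod=2 -> [8 9 8]
Step 4: demand=4,sold=4 ship[1->2]=1 ship[0->1]=2 prod=2 -> [8 10 5]
Step 5: demand=4,sold=4 ship[1->2]=1 ship[0->1]=2 prod=2 -> [8 11 2]
Step 6: demand=4,sold=2 ship[1->2]=1 ship[0->1]=2 prod=2 -> [8 12 1]
Step 7: demand=4,sold=1 ship[1->2]=1 ship[0->1]=2 prod=2 -> [8 13 1]
Step 8: demand=4,sold=1 ship[1->2]=1 ship[0->1]=2 prod=2 -> [8 14 1]
Step 9: demand=4,sold=1 ship[1->2]=1 ship[0->1]=2 prod=2 -> [8 15 1]
Step 10: demand=4,sold=1 ship[1->2]=1 ship[0->1]=2 prod=2 -> [8 16 1]
Step 11: demand=4,sold=1 ship[1->2]=1 ship[0->1]=2 prod=2 -> [8 17 1]
Step 12: demand=4,sold=1 ship[1->2]=1 ship[0->1]=2 prod=2 -> [8 18 1]
First stockout at step 6

6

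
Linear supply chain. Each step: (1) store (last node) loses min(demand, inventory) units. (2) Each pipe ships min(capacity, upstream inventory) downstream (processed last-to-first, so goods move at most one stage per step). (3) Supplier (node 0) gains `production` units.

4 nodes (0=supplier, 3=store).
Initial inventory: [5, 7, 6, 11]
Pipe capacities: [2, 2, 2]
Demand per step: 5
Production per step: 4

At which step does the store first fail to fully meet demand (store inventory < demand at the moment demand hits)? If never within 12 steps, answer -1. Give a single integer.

Step 1: demand=5,sold=5 ship[2->3]=2 ship[1->2]=2 ship[0->1]=2 prod=4 -> [7 7 6 8]
Step 2: demand=5,sold=5 ship[2->3]=2 ship[1->2]=2 ship[0->1]=2 prod=4 -> [9 7 6 5]
Step 3: demand=5,sold=5 ship[2->3]=2 ship[1->2]=2 ship[0->1]=2 prod=4 -> [11 7 6 2]
Step 4: demand=5,sold=2 ship[2->3]=2 ship[1->2]=2 ship[0->1]=2 prod=4 -> [13 7 6 2]
Step 5: demand=5,sold=2 ship[2->3]=2 ship[1->2]=2 ship[0->1]=2 prod=4 -> [15 7 6 2]
Step 6: demand=5,sold=2 ship[2->3]=2 ship[1->2]=2 ship[0->1]=2 prod=4 -> [17 7 6 2]
Step 7: demand=5,sold=2 ship[2->3]=2 ship[1->2]=2 ship[0->1]=2 prod=4 -> [19 7 6 2]
Step 8: demand=5,sold=2 ship[2->3]=2 ship[1->2]=2 ship[0->1]=2 prod=4 -> [21 7 6 2]
Step 9: demand=5,sold=2 ship[2->3]=2 ship[1->2]=2 ship[0->1]=2 prod=4 -> [23 7 6 2]
Step 10: demand=5,sold=2 ship[2->3]=2 ship[1->2]=2 ship[0->1]=2 prod=4 -> [25 7 6 2]
Step 11: demand=5,sold=2 ship[2->3]=2 ship[1->2]=2 ship[0->1]=2 prod=4 -> [27 7 6 2]
Step 12: demand=5,sold=2 ship[2->3]=2 ship[1->2]=2 ship[0->1]=2 prod=4 -> [29 7 6 2]
First stockout at step 4

4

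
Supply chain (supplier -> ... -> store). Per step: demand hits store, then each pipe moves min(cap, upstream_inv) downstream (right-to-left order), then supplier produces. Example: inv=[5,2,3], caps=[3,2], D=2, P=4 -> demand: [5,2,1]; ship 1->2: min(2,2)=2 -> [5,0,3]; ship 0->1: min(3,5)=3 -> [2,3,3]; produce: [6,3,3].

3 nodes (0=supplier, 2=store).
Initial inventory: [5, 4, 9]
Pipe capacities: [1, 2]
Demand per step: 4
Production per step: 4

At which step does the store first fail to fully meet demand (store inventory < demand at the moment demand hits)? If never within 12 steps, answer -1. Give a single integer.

Step 1: demand=4,sold=4 ship[1->2]=2 ship[0->1]=1 prod=4 -> [8 3 7]
Step 2: demand=4,sold=4 ship[1->2]=2 ship[0->1]=1 prod=4 -> [11 2 5]
Step 3: demand=4,sold=4 ship[1->2]=2 ship[0->1]=1 prod=4 -> [14 1 3]
Step 4: demand=4,sold=3 ship[1->2]=1 ship[0->1]=1 prod=4 -> [17 1 1]
Step 5: demand=4,sold=1 ship[1->2]=1 ship[0->1]=1 prod=4 -> [20 1 1]
Step 6: demand=4,sold=1 ship[1->2]=1 ship[0->1]=1 prod=4 -> [23 1 1]
Step 7: demand=4,sold=1 ship[1->2]=1 ship[0->1]=1 prod=4 -> [26 1 1]
Step 8: demand=4,sold=1 ship[1->2]=1 ship[0->1]=1 prod=4 -> [29 1 1]
Step 9: demand=4,sold=1 ship[1->2]=1 ship[0->1]=1 prod=4 -> [32 1 1]
Step 10: demand=4,sold=1 ship[1->2]=1 ship[0->1]=1 prod=4 -> [35 1 1]
Step 11: demand=4,sold=1 ship[1->2]=1 ship[0->1]=1 prod=4 -> [38 1 1]
Step 12: demand=4,sold=1 ship[1->2]=1 ship[0->1]=1 prod=4 -> [41 1 1]
First stockout at step 4

4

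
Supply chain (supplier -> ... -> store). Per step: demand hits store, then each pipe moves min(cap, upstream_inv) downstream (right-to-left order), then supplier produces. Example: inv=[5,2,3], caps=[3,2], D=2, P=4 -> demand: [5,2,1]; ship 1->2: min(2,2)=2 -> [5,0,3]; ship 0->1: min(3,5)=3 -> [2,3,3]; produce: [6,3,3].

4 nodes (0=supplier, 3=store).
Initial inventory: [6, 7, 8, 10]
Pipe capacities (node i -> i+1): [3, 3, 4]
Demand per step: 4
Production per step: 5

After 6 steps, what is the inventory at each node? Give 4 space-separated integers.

Step 1: demand=4,sold=4 ship[2->3]=4 ship[1->2]=3 ship[0->1]=3 prod=5 -> inv=[8 7 7 10]
Step 2: demand=4,sold=4 ship[2->3]=4 ship[1->2]=3 ship[0->1]=3 prod=5 -> inv=[10 7 6 10]
Step 3: demand=4,sold=4 ship[2->3]=4 ship[1->2]=3 ship[0->1]=3 prod=5 -> inv=[12 7 5 10]
Step 4: demand=4,sold=4 ship[2->3]=4 ship[1->2]=3 ship[0->1]=3 prod=5 -> inv=[14 7 4 10]
Step 5: demand=4,sold=4 ship[2->3]=4 ship[1->2]=3 ship[0->1]=3 prod=5 -> inv=[16 7 3 10]
Step 6: demand=4,sold=4 ship[2->3]=3 ship[1->2]=3 ship[0->1]=3 prod=5 -> inv=[18 7 3 9]

18 7 3 9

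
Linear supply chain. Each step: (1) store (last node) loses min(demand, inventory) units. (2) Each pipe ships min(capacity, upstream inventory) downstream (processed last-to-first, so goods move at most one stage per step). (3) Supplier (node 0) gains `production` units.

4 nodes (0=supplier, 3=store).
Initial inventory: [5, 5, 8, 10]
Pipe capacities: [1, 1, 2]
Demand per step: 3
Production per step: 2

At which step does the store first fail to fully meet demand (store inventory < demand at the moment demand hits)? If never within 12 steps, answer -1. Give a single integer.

Step 1: demand=3,sold=3 ship[2->3]=2 ship[1->2]=1 ship[0->1]=1 prod=2 -> [6 5 7 9]
Step 2: demand=3,sold=3 ship[2->3]=2 ship[1->2]=1 ship[0->1]=1 prod=2 -> [7 5 6 8]
Step 3: demand=3,sold=3 ship[2->3]=2 ship[1->2]=1 ship[0->1]=1 prod=2 -> [8 5 5 7]
Step 4: demand=3,sold=3 ship[2->3]=2 ship[1->2]=1 ship[0->1]=1 prod=2 -> [9 5 4 6]
Step 5: demand=3,sold=3 ship[2->3]=2 ship[1->2]=1 ship[0->1]=1 prod=2 -> [10 5 3 5]
Step 6: demand=3,sold=3 ship[2->3]=2 ship[1->2]=1 ship[0->1]=1 prod=2 -> [11 5 2 4]
Step 7: demand=3,sold=3 ship[2->3]=2 ship[1->2]=1 ship[0->1]=1 prod=2 -> [12 5 1 3]
Step 8: demand=3,sold=3 ship[2->3]=1 ship[1->2]=1 ship[0->1]=1 prod=2 -> [13 5 1 1]
Step 9: demand=3,sold=1 ship[2->3]=1 ship[1->2]=1 ship[0->1]=1 prod=2 -> [14 5 1 1]
Step 10: demand=3,sold=1 ship[2->3]=1 ship[1->2]=1 ship[0->1]=1 prod=2 -> [15 5 1 1]
Step 11: demand=3,sold=1 ship[2->3]=1 ship[1->2]=1 ship[0->1]=1 prod=2 -> [16 5 1 1]
Step 12: demand=3,sold=1 ship[2->3]=1 ship[1->2]=1 ship[0->1]=1 prod=2 -> [17 5 1 1]
First stockout at step 9

9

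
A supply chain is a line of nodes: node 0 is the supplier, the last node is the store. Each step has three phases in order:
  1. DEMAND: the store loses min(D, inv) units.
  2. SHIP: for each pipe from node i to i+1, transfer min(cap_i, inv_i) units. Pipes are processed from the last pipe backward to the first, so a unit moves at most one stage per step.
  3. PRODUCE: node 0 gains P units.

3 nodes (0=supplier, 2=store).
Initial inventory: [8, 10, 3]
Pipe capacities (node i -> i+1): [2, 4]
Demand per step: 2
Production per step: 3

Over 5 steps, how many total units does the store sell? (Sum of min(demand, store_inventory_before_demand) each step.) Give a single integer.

Answer: 10

Derivation:
Step 1: sold=2 (running total=2) -> [9 8 5]
Step 2: sold=2 (running total=4) -> [10 6 7]
Step 3: sold=2 (running total=6) -> [11 4 9]
Step 4: sold=2 (running total=8) -> [12 2 11]
Step 5: sold=2 (running total=10) -> [13 2 11]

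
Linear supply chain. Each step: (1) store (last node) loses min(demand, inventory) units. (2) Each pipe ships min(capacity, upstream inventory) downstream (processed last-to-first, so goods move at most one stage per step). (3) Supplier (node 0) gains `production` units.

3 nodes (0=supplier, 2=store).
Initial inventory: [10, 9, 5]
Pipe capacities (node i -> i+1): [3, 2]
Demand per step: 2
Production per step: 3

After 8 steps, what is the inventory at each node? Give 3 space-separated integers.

Step 1: demand=2,sold=2 ship[1->2]=2 ship[0->1]=3 prod=3 -> inv=[10 10 5]
Step 2: demand=2,sold=2 ship[1->2]=2 ship[0->1]=3 prod=3 -> inv=[10 11 5]
Step 3: demand=2,sold=2 ship[1->2]=2 ship[0->1]=3 prod=3 -> inv=[10 12 5]
Step 4: demand=2,sold=2 ship[1->2]=2 ship[0->1]=3 prod=3 -> inv=[10 13 5]
Step 5: demand=2,sold=2 ship[1->2]=2 ship[0->1]=3 prod=3 -> inv=[10 14 5]
Step 6: demand=2,sold=2 ship[1->2]=2 ship[0->1]=3 prod=3 -> inv=[10 15 5]
Step 7: demand=2,sold=2 ship[1->2]=2 ship[0->1]=3 prod=3 -> inv=[10 16 5]
Step 8: demand=2,sold=2 ship[1->2]=2 ship[0->1]=3 prod=3 -> inv=[10 17 5]

10 17 5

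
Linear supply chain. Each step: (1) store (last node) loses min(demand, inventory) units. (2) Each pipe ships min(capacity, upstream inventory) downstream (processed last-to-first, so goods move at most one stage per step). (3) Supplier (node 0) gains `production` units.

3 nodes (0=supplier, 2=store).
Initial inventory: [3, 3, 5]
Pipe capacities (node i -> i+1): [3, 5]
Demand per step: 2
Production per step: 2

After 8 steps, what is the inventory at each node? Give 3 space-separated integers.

Step 1: demand=2,sold=2 ship[1->2]=3 ship[0->1]=3 prod=2 -> inv=[2 3 6]
Step 2: demand=2,sold=2 ship[1->2]=3 ship[0->1]=2 prod=2 -> inv=[2 2 7]
Step 3: demand=2,sold=2 ship[1->2]=2 ship[0->1]=2 prod=2 -> inv=[2 2 7]
Step 4: demand=2,sold=2 ship[1->2]=2 ship[0->1]=2 prod=2 -> inv=[2 2 7]
Step 5: demand=2,sold=2 ship[1->2]=2 ship[0->1]=2 prod=2 -> inv=[2 2 7]
Step 6: demand=2,sold=2 ship[1->2]=2 ship[0->1]=2 prod=2 -> inv=[2 2 7]
Step 7: demand=2,sold=2 ship[1->2]=2 ship[0->1]=2 prod=2 -> inv=[2 2 7]
Step 8: demand=2,sold=2 ship[1->2]=2 ship[0->1]=2 prod=2 -> inv=[2 2 7]

2 2 7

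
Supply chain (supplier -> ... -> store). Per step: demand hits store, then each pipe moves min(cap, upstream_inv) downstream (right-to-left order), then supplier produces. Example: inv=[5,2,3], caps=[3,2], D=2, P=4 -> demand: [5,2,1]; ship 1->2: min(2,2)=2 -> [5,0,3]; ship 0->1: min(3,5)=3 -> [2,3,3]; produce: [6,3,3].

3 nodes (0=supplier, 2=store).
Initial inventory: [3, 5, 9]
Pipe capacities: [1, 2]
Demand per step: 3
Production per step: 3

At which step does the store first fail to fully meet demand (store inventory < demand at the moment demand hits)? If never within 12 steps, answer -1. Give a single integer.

Step 1: demand=3,sold=3 ship[1->2]=2 ship[0->1]=1 prod=3 -> [5 4 8]
Step 2: demand=3,sold=3 ship[1->2]=2 ship[0->1]=1 prod=3 -> [7 3 7]
Step 3: demand=3,sold=3 ship[1->2]=2 ship[0->1]=1 prod=3 -> [9 2 6]
Step 4: demand=3,sold=3 ship[1->2]=2 ship[0->1]=1 prod=3 -> [11 1 5]
Step 5: demand=3,sold=3 ship[1->2]=1 ship[0->1]=1 prod=3 -> [13 1 3]
Step 6: demand=3,sold=3 ship[1->2]=1 ship[0->1]=1 prod=3 -> [15 1 1]
Step 7: demand=3,sold=1 ship[1->2]=1 ship[0->1]=1 prod=3 -> [17 1 1]
Step 8: demand=3,sold=1 ship[1->2]=1 ship[0->1]=1 prod=3 -> [19 1 1]
Step 9: demand=3,sold=1 ship[1->2]=1 ship[0->1]=1 prod=3 -> [21 1 1]
Step 10: demand=3,sold=1 ship[1->2]=1 ship[0->1]=1 prod=3 -> [23 1 1]
Step 11: demand=3,sold=1 ship[1->2]=1 ship[0->1]=1 prod=3 -> [25 1 1]
Step 12: demand=3,sold=1 ship[1->2]=1 ship[0->1]=1 prod=3 -> [27 1 1]
First stockout at step 7

7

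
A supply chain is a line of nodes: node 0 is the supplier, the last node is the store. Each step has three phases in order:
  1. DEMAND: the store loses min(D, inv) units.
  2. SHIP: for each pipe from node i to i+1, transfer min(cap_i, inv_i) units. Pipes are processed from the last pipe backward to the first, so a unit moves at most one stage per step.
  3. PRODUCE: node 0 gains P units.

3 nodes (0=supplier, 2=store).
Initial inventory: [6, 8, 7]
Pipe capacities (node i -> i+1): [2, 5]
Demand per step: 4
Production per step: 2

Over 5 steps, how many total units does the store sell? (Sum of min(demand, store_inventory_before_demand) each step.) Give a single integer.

Step 1: sold=4 (running total=4) -> [6 5 8]
Step 2: sold=4 (running total=8) -> [6 2 9]
Step 3: sold=4 (running total=12) -> [6 2 7]
Step 4: sold=4 (running total=16) -> [6 2 5]
Step 5: sold=4 (running total=20) -> [6 2 3]

Answer: 20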